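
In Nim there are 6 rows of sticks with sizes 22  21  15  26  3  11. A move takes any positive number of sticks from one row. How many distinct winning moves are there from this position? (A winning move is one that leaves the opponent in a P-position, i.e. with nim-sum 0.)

3

In binary:
  10110  (22)
  10101  (21)
  01111  (15)
  11010  (26)
  00011  (3)
  01011  (11)
  -----
  11110  (30)
The overall nim-sum is X = 30. A row of size p has a winning move iff p XOR X < p (reduce it to p XOR X).
  22: 22 XOR 30 = 8 < 22 — winning move (to 8).
  21: 21 XOR 30 = 11 < 21 — winning move (to 11).
  15: 15 XOR 30 = 17 ≥ 15 — no move.
  26: 26 XOR 30 = 4 < 26 — winning move (to 4).
  3: 3 XOR 30 = 29 ≥ 3 — no move.
  11: 11 XOR 30 = 21 ≥ 11 — no move.
That gives 3 winning moves.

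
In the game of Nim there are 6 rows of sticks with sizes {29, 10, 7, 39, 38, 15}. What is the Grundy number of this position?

30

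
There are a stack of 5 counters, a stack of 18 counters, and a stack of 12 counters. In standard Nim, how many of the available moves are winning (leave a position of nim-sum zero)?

Nim-sum: 5 ⊕ 18 ⊕ 12 = 27.
The overall nim-sum is X = 27. A stack of size p has a winning move iff p XOR X < p (reduce it to p XOR X).
  5: 5 XOR 27 = 30 ≥ 5 — no move.
  18: 18 XOR 27 = 9 < 18 — winning move (to 9).
  12: 12 XOR 27 = 23 ≥ 12 — no move.
That gives 1 winning move.

1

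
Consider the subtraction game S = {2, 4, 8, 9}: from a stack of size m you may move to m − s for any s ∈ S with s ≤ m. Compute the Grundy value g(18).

Build the Grundy sequence with g(k) = mex{g(k−s) : s ∈ {2, 4, 8, 9}, s ≤ k}:
k:     0  1  2  3  4  5  6  7  8  9 10 11 12 13 14 15 16 17 18
g(k):  0  0  1  1  2  2  0  0  1  1  2  2  0  0  1  1  2  2  0
So g(18) = 0.

0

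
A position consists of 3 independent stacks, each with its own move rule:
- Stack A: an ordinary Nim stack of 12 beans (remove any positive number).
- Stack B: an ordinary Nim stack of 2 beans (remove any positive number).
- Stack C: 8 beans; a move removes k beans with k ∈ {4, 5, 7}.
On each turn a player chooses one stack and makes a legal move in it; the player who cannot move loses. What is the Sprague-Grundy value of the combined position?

Stack A is a plain Nim stack of size 12, so its Grundy value is 12.
Stack B is a plain Nim stack of size 2, so its Grundy value is 2.
For stack C, compute g(0), g(1), … with moves {4, 5, 7}:
k:     0  1  2  3  4  5  6  7  8
g(k):  0  0  0  0  1  1  1  1  2
So g(8) = 2.
By the Sprague-Grundy theorem, the Grundy value of a sum of independent games is the XOR of the component values.
Combined value = 12 XOR 2 XOR 2 = 12.

12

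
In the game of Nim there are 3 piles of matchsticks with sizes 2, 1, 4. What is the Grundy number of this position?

Compute the nim-sum pairwise:
2 ⊕ 1 = 3
3 ⊕ 4 = 7

7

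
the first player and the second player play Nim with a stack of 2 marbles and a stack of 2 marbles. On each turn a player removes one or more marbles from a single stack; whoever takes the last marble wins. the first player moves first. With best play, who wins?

Write each in binary and XOR column by column:
  10  (2)
  10  (2)
  --
  00  (0)
The nim-sum is 0, so this is a P-position: the player to move is in a losing position under optimal play; the first player is about to move from it and so loses — the second player wins.

the second player wins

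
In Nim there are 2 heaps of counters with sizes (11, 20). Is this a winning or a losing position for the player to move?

Nim-sum: 11 ^ 20 = 31.
The nim-sum is 31 ≠ 0, so this is an N-position: the player to move can win.

Winning position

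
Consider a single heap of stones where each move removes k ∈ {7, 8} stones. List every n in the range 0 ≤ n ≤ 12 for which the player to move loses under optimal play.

0, 1, 2, 3, 4, 5, 6

Compute g(0), g(1), … for moves {7, 8}:
k:     0  1  2  3  4  5  6  7  8  9 10 11 12
g(k):  0  0  0  0  0  0  0  1  1  1  1  1  1
The P-positions (g = 0) in 0..12 are 0, 1, 2, 3, 4, 5, 6.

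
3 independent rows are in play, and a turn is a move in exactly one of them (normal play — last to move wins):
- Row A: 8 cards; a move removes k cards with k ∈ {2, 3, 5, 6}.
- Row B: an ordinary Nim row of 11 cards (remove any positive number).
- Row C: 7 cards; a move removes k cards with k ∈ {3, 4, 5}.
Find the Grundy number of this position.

For row A, compute g(0), g(1), … with moves {2, 3, 5, 6}:
g(0) = mex{} = 0
g(1) = mex{} = 0
g(2) = mex{0} = 1
g(3) = mex{0} = 1
g(4) = mex{0,1} = 2
g(5) = mex{0,1} = 2
g(6) = mex{0,1,2} = 3
g(7) = mex{0,1,2} = 3
g(8) = mex{1,2,3} = 0
So g(8) = 0.
Row B is a plain Nim row of size 11, so its Grundy value is 11.
Build the Grundy sequence for row C with g(k) = mex{g(k−s) : s ∈ {3, 4, 5}, s ≤ k}:
g(0) = mex{} = 0
g(1) = mex{} = 0
g(2) = mex{} = 0
g(3) = mex{0} = 1
g(4) = mex{0} = 1
g(5) = mex{0} = 1
g(6) = mex{0,1} = 2
g(7) = mex{0,1} = 2
So g(7) = 2.
The value of a disjunctive sum is the nim-sum of the parts.
Combined value = 0 ⊕ 11 ⊕ 2 = 9.

9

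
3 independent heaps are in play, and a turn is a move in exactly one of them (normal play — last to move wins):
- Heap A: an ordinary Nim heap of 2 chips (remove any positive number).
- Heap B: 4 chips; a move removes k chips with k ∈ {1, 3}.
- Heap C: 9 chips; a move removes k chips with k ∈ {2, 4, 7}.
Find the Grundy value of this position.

2

Heap A is a plain Nim heap of size 2, so its Grundy value is 2.
Build the Grundy sequence for heap B with g(k) = mex{g(k−s) : s ∈ {1, 3}, s ≤ k}:
k:     0  1  2  3  4
g(k):  0  1  0  1  0
So g(4) = 0.
Grundy values for heap C (subtraction set {2, 4, 7}):
g(0) = mex{} = 0
g(1) = mex{} = 0
g(2) = mex{0} = 1
g(3) = mex{0} = 1
g(4) = mex{0,1} = 2
g(5) = mex{0,1} = 2
g(6) = mex{1,2} = 0
g(7) = mex{0,1,2} = 3
g(8) = mex{0,2} = 1
g(9) = mex{1,2,3} = 0
So g(9) = 0.
By the Sprague-Grundy theorem, the Grundy value of a sum of independent games is the XOR of the component values.
Combined value = 2 XOR 0 XOR 0 = 2.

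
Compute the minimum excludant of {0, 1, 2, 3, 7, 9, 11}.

4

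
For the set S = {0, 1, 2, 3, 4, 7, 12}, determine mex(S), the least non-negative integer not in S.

5

The values 0, 1, 2, 3, 4 are all present; 5 is the first non-negative integer missing from the set.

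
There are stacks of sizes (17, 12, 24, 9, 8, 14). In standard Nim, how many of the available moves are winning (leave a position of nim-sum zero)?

In binary:
  10001  (17)
  01100  (12)
  11000  (24)
  01001  (9)
  01000  (8)
  01110  (14)
  -----
  01010  (10)
The overall nim-sum is X = 10. A stack of size p has a winning move iff p XOR X < p (reduce it to p XOR X).
  17: 17 XOR 10 = 27 ≥ 17 — no move.
  12: 12 XOR 10 = 6 < 12 — winning move (to 6).
  24: 24 XOR 10 = 18 < 24 — winning move (to 18).
  9: 9 XOR 10 = 3 < 9 — winning move (to 3).
  8: 8 XOR 10 = 2 < 8 — winning move (to 2).
  14: 14 XOR 10 = 4 < 14 — winning move (to 4).
That gives 5 winning moves.

5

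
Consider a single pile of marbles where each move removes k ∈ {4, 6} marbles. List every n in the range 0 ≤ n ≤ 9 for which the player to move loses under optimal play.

Grundy values for subtraction set {4, 6}:
g(0) = mex{} = 0
g(1) = mex{} = 0
g(2) = mex{} = 0
g(3) = mex{} = 0
g(4) = mex{0} = 1
g(5) = mex{0} = 1
g(6) = mex{0} = 1
g(7) = mex{0} = 1
g(8) = mex{0,1} = 2
g(9) = mex{0,1} = 2
The P-positions (g = 0) in 0..9 are 0, 1, 2, 3.

0, 1, 2, 3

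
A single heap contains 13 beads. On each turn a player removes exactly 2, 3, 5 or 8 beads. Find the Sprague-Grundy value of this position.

Compute g(0), g(1), … for moves {2, 3, 5, 8}:
g(0) = mex{} = 0
g(1) = mex{} = 0
g(2) = mex{0} = 1
g(3) = mex{0} = 1
g(4) = mex{0,1} = 2
g(5) = mex{0,1} = 2
g(6) = mex{0,1,2} = 3
g(7) = mex{1,2} = 0
g(8) = mex{0,1,2,3} = 4
g(9) = mex{0,2,3} = 1
g(10) = mex{0,1,2,4} = 3
g(11) = mex{1,3,4} = 0
g(12) = mex{0,1,2,3} = 4
g(13) = mex{0,2,3,4} = 1
So g(13) = 1.

1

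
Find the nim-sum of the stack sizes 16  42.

58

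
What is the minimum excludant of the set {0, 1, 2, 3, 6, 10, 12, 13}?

The values 0, 1, 2, 3 are all present; 4 is the first non-negative integer missing from the set.

4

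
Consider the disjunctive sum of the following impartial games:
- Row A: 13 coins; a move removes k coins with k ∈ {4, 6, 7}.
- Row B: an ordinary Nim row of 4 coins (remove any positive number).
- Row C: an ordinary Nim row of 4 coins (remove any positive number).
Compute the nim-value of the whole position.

0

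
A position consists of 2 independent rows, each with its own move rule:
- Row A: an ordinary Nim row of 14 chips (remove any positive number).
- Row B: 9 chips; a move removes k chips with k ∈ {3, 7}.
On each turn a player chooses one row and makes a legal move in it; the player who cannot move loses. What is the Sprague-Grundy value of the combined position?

15

Row A is a plain Nim row of size 14, so its Grundy value is 14.
For row B, compute g(0), g(1), … with moves {3, 7}:
g(0) = mex{} = 0
g(1) = mex{} = 0
g(2) = mex{} = 0
g(3) = mex{0} = 1
g(4) = mex{0} = 1
g(5) = mex{0} = 1
g(6) = mex{1} = 0
g(7) = mex{0,1} = 2
g(8) = mex{0,1} = 2
g(9) = mex{0} = 1
So g(9) = 1.
By the Sprague-Grundy theorem, the Grundy value of a sum of independent games is the XOR of the component values.
Combined value = 14 ⊕ 1 = 15.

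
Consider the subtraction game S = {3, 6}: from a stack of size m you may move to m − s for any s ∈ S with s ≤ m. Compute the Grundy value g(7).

Build the Grundy sequence with g(k) = mex{g(k−s) : s ∈ {3, 6}, s ≤ k}:
g(0) = mex{} = 0
g(1) = mex{} = 0
g(2) = mex{} = 0
g(3) = mex{0} = 1
g(4) = mex{0} = 1
g(5) = mex{0} = 1
g(6) = mex{0,1} = 2
g(7) = mex{0,1} = 2
So g(7) = 2.

2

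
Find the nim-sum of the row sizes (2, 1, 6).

Compute the nim-sum pairwise:
2 ⊕ 1 = 3
3 ⊕ 6 = 5

5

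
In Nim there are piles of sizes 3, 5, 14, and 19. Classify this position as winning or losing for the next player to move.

Nim-sum: 3 XOR 5 XOR 14 XOR 19 = 27.
The nim-sum is 27 ≠ 0, so this is an N-position: the player to move can win.

Winning position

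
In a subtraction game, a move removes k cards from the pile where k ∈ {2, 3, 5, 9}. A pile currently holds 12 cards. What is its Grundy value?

2

Compute g(0), g(1), … for moves {2, 3, 5, 9}:
g(0) = mex{} = 0
g(1) = mex{} = 0
g(2) = mex{0} = 1
g(3) = mex{0} = 1
g(4) = mex{0,1} = 2
g(5) = mex{0,1} = 2
g(6) = mex{0,1,2} = 3
g(7) = mex{1,2} = 0
g(8) = mex{1,2,3} = 0
g(9) = mex{0,2,3} = 1
g(10) = mex{0,2} = 1
g(11) = mex{0,1,3} = 2
g(12) = mex{0,1} = 2
So g(12) = 2.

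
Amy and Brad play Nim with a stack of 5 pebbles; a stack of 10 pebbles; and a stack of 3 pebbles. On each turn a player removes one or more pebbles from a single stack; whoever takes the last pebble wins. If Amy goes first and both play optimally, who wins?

Amy wins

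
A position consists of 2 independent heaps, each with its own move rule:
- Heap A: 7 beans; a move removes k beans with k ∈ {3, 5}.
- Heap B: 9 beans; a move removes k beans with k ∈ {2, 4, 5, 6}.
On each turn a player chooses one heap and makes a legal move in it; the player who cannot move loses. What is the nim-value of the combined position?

Grundy values for heap A (subtraction set {3, 5}):
g(0) = mex{} = 0
g(1) = mex{} = 0
g(2) = mex{} = 0
g(3) = mex{0} = 1
g(4) = mex{0} = 1
g(5) = mex{0} = 1
g(6) = mex{0,1} = 2
g(7) = mex{0,1} = 2
So g(7) = 2.
Grundy values for heap B (subtraction set {2, 4, 5, 6}):
k:     0  1  2  3  4  5  6  7  8  9
g(k):  0  0  1  1  2  2  3  3  0  0
So g(9) = 0.
The value of a disjunctive sum is the nim-sum of the parts.
Combined value = 2 ⊕ 0 = 2.

2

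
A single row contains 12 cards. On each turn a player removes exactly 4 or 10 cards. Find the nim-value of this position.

1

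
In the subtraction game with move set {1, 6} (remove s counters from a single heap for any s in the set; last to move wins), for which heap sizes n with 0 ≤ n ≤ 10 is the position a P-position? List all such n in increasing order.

Build the Grundy sequence with g(k) = mex{g(k−s) : s ∈ {1, 6}, s ≤ k}:
k:     0  1  2  3  4  5  6  7  8  9 10
g(k):  0  1  0  1  0  1  2  0  1  0  1
The P-positions (g = 0) in 0..10 are 0, 2, 4, 7, 9.

0, 2, 4, 7, 9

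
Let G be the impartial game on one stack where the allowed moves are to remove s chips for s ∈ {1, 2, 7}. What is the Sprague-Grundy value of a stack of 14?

2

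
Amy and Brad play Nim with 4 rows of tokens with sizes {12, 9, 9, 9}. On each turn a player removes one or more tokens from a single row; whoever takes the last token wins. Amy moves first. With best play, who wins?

Compute the nim-sum pairwise:
12 ⊕ 9 = 5
5 ⊕ 9 = 12
12 ⊕ 9 = 5
The nim-sum is 5 ≠ 0, so this is an N-position: the player to move can win; Amy has a winning move.

Amy wins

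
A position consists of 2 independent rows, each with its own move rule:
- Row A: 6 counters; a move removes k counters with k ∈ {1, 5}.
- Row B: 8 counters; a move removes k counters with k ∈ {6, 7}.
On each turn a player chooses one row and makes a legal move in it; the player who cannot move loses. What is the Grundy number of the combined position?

1

Grundy values for row A (subtraction set {1, 5}):
g(0) = mex{} = 0
g(1) = mex{0} = 1
g(2) = mex{1} = 0
g(3) = mex{0} = 1
g(4) = mex{1} = 0
g(5) = mex{0} = 1
g(6) = mex{1} = 0
So g(6) = 0.
Grundy values for row B (subtraction set {6, 7}):
k:     0  1  2  3  4  5  6  7  8
g(k):  0  0  0  0  0  0  1  1  1
So g(8) = 1.
By the Sprague-Grundy theorem, the Grundy value of a sum of independent games is the XOR of the component values.
Combined value = 0 XOR 1 = 1.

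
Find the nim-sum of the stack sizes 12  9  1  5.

1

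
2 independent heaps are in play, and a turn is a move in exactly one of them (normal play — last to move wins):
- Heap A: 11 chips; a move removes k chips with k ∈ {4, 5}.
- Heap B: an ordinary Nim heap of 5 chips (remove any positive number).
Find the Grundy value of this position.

For heap A, compute g(0), g(1), … with moves {4, 5}:
k:     0  1  2  3  4  5  6  7  8  9 10 11
g(k):  0  0  0  0  1  1  1  1  2  0  0  0
So g(11) = 0.
Heap B is a plain Nim heap of size 5, so its Grundy value is 5.
The value of a disjunctive sum is the nim-sum of the parts.
Combined value = 0 ⊕ 5 = 5.

5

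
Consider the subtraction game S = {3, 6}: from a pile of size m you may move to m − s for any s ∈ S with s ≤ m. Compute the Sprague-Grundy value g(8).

Compute g(0), g(1), … for moves {3, 6}:
g(0) = mex{} = 0
g(1) = mex{} = 0
g(2) = mex{} = 0
g(3) = mex{0} = 1
g(4) = mex{0} = 1
g(5) = mex{0} = 1
g(6) = mex{0,1} = 2
g(7) = mex{0,1} = 2
g(8) = mex{0,1} = 2
So g(8) = 2.

2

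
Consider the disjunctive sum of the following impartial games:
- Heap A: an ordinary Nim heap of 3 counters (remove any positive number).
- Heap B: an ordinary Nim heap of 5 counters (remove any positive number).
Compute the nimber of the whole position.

6

Heap A is a plain Nim heap of size 3, so its Grundy value is 3.
Heap B is a plain Nim heap of size 5, so its Grundy value is 5.
By the Sprague-Grundy theorem, the Grundy value of a sum of independent games is the XOR of the component values.
Combined value = 3 XOR 5 = 6.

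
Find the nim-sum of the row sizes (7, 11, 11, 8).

In binary:
  0111  (7)
  1011  (11)
  1011  (11)
  1000  (8)
  ----
  1111  (15)

15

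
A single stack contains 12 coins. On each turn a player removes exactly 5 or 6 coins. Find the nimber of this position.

Build the Grundy sequence with g(k) = mex{g(k−s) : s ∈ {5, 6}, s ≤ k}:
g(0) = mex{} = 0
g(1) = mex{} = 0
g(2) = mex{} = 0
g(3) = mex{} = 0
g(4) = mex{} = 0
g(5) = mex{0} = 1
g(6) = mex{0} = 1
g(7) = mex{0} = 1
g(8) = mex{0} = 1
g(9) = mex{0} = 1
g(10) = mex{0,1} = 2
g(11) = mex{1} = 0
g(12) = mex{1} = 0
So g(12) = 0.

0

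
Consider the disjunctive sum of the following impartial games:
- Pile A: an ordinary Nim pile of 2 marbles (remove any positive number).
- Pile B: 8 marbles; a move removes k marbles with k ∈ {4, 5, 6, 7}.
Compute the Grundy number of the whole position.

0

Pile A is a plain Nim pile of size 2, so its Grundy value is 2.
Build the Grundy sequence for pile B with g(k) = mex{g(k−s) : s ∈ {4, 5, 6, 7}, s ≤ k}:
g(0) = mex{} = 0
g(1) = mex{} = 0
g(2) = mex{} = 0
g(3) = mex{} = 0
g(4) = mex{0} = 1
g(5) = mex{0} = 1
g(6) = mex{0} = 1
g(7) = mex{0} = 1
g(8) = mex{0,1} = 2
So g(8) = 2.
By the Sprague-Grundy theorem, the Grundy value of a sum of independent games is the XOR of the component values.
Combined value = 2 XOR 2 = 0.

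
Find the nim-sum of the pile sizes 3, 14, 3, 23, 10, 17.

Nim-sum: 3 XOR 14 XOR 3 XOR 23 XOR 10 XOR 17 = 2.

2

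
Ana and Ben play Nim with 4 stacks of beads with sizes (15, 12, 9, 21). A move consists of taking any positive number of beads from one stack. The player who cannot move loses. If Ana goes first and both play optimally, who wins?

Compute the nim-sum pairwise:
15 ^ 12 = 3
3 ^ 9 = 10
10 ^ 21 = 31
The nim-sum is 31 ≠ 0, so this is an N-position: the player to move can win; Ana has a winning move.

Ana wins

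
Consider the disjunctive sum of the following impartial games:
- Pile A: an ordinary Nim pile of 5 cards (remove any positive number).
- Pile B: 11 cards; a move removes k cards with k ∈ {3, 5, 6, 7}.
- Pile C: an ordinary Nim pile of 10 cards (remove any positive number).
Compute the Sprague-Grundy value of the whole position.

15

Pile A is a plain Nim pile of size 5, so its Grundy value is 5.
Grundy values for pile B (subtraction set {3, 5, 6, 7}):
k:     0  1  2  3  4  5  6  7  8  9 10 11
g(k):  0  0  0  1  1  1  2  2  2  3  0  0
So g(11) = 0.
Pile C is a plain Nim pile of size 10, so its Grundy value is 10.
By the Sprague-Grundy theorem, the Grundy value of a sum of independent games is the XOR of the component values.
Combined value = 5 XOR 0 XOR 10 = 15.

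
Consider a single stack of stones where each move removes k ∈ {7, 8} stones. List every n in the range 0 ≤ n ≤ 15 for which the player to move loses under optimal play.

0, 1, 2, 3, 4, 5, 6, 15

Build the Grundy sequence with g(k) = mex{g(k−s) : s ∈ {7, 8}, s ≤ k}:
k:     0  1  2  3  4  5  6  7  8  9 10 11 12 13 14 15
g(k):  0  0  0  0  0  0  0  1  1  1  1  1  1  1  2  0
The P-positions (g = 0) in 0..15 are 0, 1, 2, 3, 4, 5, 6, 15.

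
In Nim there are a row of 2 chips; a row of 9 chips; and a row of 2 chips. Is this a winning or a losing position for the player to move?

Winning position

Nim-sum: 2 XOR 9 XOR 2 = 9.
The nim-sum is 9 ≠ 0, so this is an N-position: the player to move can win.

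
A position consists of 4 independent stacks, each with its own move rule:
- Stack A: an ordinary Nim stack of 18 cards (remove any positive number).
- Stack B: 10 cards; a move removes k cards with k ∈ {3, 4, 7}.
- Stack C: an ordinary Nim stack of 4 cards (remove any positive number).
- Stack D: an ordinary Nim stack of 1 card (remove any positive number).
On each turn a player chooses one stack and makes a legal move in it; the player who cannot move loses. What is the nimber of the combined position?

23

Stack A is a plain Nim stack of size 18, so its Grundy value is 18.
For stack B, compute g(0), g(1), … with moves {3, 4, 7}:
k:     0  1  2  3  4  5  6  7  8  9 10
g(k):  0  0  0  1  1  1  2  2  2  3  0
So g(10) = 0.
Stack C is a plain Nim stack of size 4, so its Grundy value is 4.
Stack D is a plain Nim stack of size 1, so its Grundy value is 1.
The value of a disjunctive sum is the nim-sum of the parts.
Combined value = 18 XOR 0 XOR 4 XOR 1 = 23.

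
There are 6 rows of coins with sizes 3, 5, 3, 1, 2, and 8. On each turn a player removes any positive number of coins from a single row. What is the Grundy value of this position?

Bitwise XOR of the heap sizes:
  0011  (3)
  0101  (5)
  0011  (3)
  0001  (1)
  0010  (2)
  1000  (8)
  ----
  1110  (14)

14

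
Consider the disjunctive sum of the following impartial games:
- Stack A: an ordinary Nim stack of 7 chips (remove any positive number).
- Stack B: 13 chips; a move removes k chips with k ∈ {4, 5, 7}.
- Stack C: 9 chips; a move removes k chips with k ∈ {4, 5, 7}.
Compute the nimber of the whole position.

5

Stack A is a plain Nim stack of size 7, so its Grundy value is 7.
For stack B, compute g(0), g(1), … with moves {4, 5, 7}:
k:     0  1  2  3  4  5  6  7  8  9 10 11 12 13
g(k):  0  0  0  0  1  1  1  1  2  2  2  0  0  0
So g(13) = 0.
Grundy values for stack C (subtraction set {4, 5, 7}):
g(0) = mex{} = 0
g(1) = mex{} = 0
g(2) = mex{} = 0
g(3) = mex{} = 0
g(4) = mex{0} = 1
g(5) = mex{0} = 1
g(6) = mex{0} = 1
g(7) = mex{0} = 1
g(8) = mex{0,1} = 2
g(9) = mex{0,1} = 2
So g(9) = 2.
The value of a disjunctive sum is the nim-sum of the parts.
Combined value = 7 ⊕ 0 ⊕ 2 = 5.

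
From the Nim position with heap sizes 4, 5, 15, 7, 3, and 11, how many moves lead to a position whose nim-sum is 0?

5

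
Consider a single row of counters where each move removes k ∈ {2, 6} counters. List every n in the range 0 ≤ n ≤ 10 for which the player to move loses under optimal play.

0, 1, 4, 5, 8, 9

Grundy values for subtraction set {2, 6}:
k:     0  1  2  3  4  5  6  7  8  9 10
g(k):  0  0  1  1  0  0  1  1  0  0  1
The P-positions (g = 0) in 0..10 are 0, 1, 4, 5, 8, 9.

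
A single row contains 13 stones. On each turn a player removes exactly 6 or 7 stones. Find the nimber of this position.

0

Compute g(0), g(1), … for moves {6, 7}:
g(0) = mex{} = 0
g(1) = mex{} = 0
g(2) = mex{} = 0
g(3) = mex{} = 0
g(4) = mex{} = 0
g(5) = mex{} = 0
g(6) = mex{0} = 1
g(7) = mex{0} = 1
g(8) = mex{0} = 1
g(9) = mex{0} = 1
g(10) = mex{0} = 1
g(11) = mex{0} = 1
g(12) = mex{0,1} = 2
g(13) = mex{1} = 0
So g(13) = 0.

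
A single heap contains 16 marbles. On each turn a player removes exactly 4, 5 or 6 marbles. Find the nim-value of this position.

Compute g(0), g(1), … for moves {4, 5, 6}:
k:     0  1  2  3  4  5  6  7  8  9 10 11 12 13 14 15 16
g(k):  0  0  0  0  1  1  1  1  2  2  0  0  0  0  1  1  1
So g(16) = 1.

1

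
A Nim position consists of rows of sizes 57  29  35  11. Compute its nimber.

Bitwise XOR of the heap sizes:
  111001  (57)
  011101  (29)
  100011  (35)
  001011  (11)
  ------
  001100  (12)

12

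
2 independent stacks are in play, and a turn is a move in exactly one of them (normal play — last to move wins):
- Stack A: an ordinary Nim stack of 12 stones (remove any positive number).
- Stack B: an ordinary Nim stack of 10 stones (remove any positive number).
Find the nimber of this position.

Stack A is a plain Nim stack of size 12, so its Grundy value is 12.
Stack B is a plain Nim stack of size 10, so its Grundy value is 10.
The value of a disjunctive sum is the nim-sum of the parts.
Combined value = 12 ⊕ 10 = 6.

6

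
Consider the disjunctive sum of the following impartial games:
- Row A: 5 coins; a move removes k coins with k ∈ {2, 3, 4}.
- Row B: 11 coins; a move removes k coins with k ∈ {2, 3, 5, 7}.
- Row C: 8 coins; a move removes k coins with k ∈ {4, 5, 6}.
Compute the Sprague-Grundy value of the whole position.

For row A, compute g(0), g(1), … with moves {2, 3, 4}:
k:     0  1  2  3  4  5
g(k):  0  0  1  1  2  2
So g(5) = 2.
Grundy values for row B (subtraction set {2, 3, 5, 7}):
g(0) = mex{} = 0
g(1) = mex{} = 0
g(2) = mex{0} = 1
g(3) = mex{0} = 1
g(4) = mex{0,1} = 2
g(5) = mex{0,1} = 2
g(6) = mex{0,1,2} = 3
g(7) = mex{0,1,2} = 3
g(8) = mex{0,1,2,3} = 4
g(9) = mex{1,2,3} = 0
g(10) = mex{1,2,3,4} = 0
g(11) = mex{0,2,3,4} = 1
So g(11) = 1.
Grundy values for row C (subtraction set {4, 5, 6}):
g(0) = mex{} = 0
g(1) = mex{} = 0
g(2) = mex{} = 0
g(3) = mex{} = 0
g(4) = mex{0} = 1
g(5) = mex{0} = 1
g(6) = mex{0} = 1
g(7) = mex{0} = 1
g(8) = mex{0,1} = 2
So g(8) = 2.
The value of a disjunctive sum is the nim-sum of the parts.
Combined value = 2 XOR 1 XOR 2 = 1.

1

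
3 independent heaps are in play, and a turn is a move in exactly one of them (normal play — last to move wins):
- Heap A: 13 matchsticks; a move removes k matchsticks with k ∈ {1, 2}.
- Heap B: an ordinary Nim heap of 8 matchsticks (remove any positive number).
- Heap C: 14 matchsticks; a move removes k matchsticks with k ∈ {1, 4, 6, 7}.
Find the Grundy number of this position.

8

Build the Grundy sequence for heap A with g(k) = mex{g(k−s) : s ∈ {1, 2}, s ≤ k}:
k:     0  1  2  3  4  5  6  7  8  9 10 11 12 13
g(k):  0  1  2  0  1  2  0  1  2  0  1  2  0  1
So g(13) = 1.
Heap B is a plain Nim heap of size 8, so its Grundy value is 8.
Build the Grundy sequence for heap C with g(k) = mex{g(k−s) : s ∈ {1, 4, 6, 7}, s ≤ k}:
k:     0  1  2  3  4  5  6  7  8  9 10 11 12 13 14
g(k):  0  1  0  1  2  0  1  2  3  2  0  1  2  0  1
So g(14) = 1.
By the Sprague-Grundy theorem, the Grundy value of a sum of independent games is the XOR of the component values.
Combined value = 1 ⊕ 8 ⊕ 1 = 8.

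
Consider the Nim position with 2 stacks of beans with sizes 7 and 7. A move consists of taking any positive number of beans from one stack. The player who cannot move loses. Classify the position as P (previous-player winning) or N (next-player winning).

Nim-sum: 7 XOR 7 = 0.
The nim-sum is 0, so this is a P-position: the player to move is in a losing position under optimal play.

P-position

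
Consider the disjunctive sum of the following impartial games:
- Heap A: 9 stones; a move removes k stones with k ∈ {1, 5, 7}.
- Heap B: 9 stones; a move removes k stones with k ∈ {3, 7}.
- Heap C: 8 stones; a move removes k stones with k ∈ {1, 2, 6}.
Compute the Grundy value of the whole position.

1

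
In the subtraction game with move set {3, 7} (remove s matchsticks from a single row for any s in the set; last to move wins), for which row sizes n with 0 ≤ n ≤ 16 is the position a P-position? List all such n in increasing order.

0, 1, 2, 6, 10, 11, 12, 16

Build the Grundy sequence with g(k) = mex{g(k−s) : s ∈ {3, 7}, s ≤ k}:
k:     0  1  2  3  4  5  6  7  8  9 10 11 12 13 14 15 16
g(k):  0  0  0  1  1  1  0  2  2  1  0  0  0  1  1  1  0
The P-positions (g = 0) in 0..16 are 0, 1, 2, 6, 10, 11, 12, 16.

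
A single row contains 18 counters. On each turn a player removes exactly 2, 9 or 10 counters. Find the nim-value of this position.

1

Grundy values for subtraction set {2, 9, 10}:
k:     0  1  2  3  4  5  6  7  8  9 10 11 12 13 14 15 16 17 18
g(k):  0  0  1  1  0  0  1  1  0  2  1  3  0  2  1  3  0  2  1
So g(18) = 1.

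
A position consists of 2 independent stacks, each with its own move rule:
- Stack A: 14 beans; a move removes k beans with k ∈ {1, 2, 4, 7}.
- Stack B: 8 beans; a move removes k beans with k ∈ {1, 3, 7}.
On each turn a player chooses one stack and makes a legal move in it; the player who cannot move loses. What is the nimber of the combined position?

2

Build the Grundy sequence for stack A with g(k) = mex{g(k−s) : s ∈ {1, 2, 4, 7}, s ≤ k}:
g(0) = mex{} = 0
g(1) = mex{0} = 1
g(2) = mex{0,1} = 2
g(3) = mex{1,2} = 0
g(4) = mex{0,2} = 1
g(5) = mex{0,1} = 2
g(6) = mex{1,2} = 0
g(7) = mex{0,2} = 1
g(8) = mex{0,1} = 2
g(9) = mex{1,2} = 0
g(10) = mex{0,2} = 1
g(11) = mex{0,1} = 2
g(12) = mex{1,2} = 0
g(13) = mex{0,2} = 1
g(14) = mex{0,1} = 2
So g(14) = 2.
Build the Grundy sequence for stack B with g(k) = mex{g(k−s) : s ∈ {1, 3, 7}, s ≤ k}:
g(0) = mex{} = 0
g(1) = mex{0} = 1
g(2) = mex{1} = 0
g(3) = mex{0} = 1
g(4) = mex{1} = 0
g(5) = mex{0} = 1
g(6) = mex{1} = 0
g(7) = mex{0} = 1
g(8) = mex{1} = 0
So g(8) = 0.
By the Sprague-Grundy theorem, the Grundy value of a sum of independent games is the XOR of the component values.
Combined value = 2 ⊕ 0 = 2.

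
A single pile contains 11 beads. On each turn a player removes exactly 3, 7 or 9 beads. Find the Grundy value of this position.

3

Compute g(0), g(1), … for moves {3, 7, 9}:
g(0) = mex{} = 0
g(1) = mex{} = 0
g(2) = mex{} = 0
g(3) = mex{0} = 1
g(4) = mex{0} = 1
g(5) = mex{0} = 1
g(6) = mex{1} = 0
g(7) = mex{0,1} = 2
g(8) = mex{0,1} = 2
g(9) = mex{0} = 1
g(10) = mex{0,1,2} = 3
g(11) = mex{0,1,2} = 3
So g(11) = 3.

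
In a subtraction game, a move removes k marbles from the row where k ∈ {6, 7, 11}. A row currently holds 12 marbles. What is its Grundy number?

2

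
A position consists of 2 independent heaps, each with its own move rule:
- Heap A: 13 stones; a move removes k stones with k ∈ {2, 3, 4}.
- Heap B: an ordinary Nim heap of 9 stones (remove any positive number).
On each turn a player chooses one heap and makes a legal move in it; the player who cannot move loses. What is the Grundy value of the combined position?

For heap A, compute g(0), g(1), … with moves {2, 3, 4}:
g(0) = mex{} = 0
g(1) = mex{} = 0
g(2) = mex{0} = 1
g(3) = mex{0} = 1
g(4) = mex{0,1} = 2
g(5) = mex{0,1} = 2
g(6) = mex{1,2} = 0
g(7) = mex{1,2} = 0
g(8) = mex{0,2} = 1
g(9) = mex{0,2} = 1
g(10) = mex{0,1} = 2
g(11) = mex{0,1} = 2
g(12) = mex{1,2} = 0
g(13) = mex{1,2} = 0
So g(13) = 0.
Heap B is a plain Nim heap of size 9, so its Grundy value is 9.
By the Sprague-Grundy theorem, the Grundy value of a sum of independent games is the XOR of the component values.
Combined value = 0 ⊕ 9 = 9.

9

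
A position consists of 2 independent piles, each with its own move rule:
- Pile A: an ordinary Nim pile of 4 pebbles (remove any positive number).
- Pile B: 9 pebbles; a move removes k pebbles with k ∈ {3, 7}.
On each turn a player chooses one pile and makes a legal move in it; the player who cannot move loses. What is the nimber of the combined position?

5

Pile A is a plain Nim pile of size 4, so its Grundy value is 4.
Grundy values for pile B (subtraction set {3, 7}):
k:     0  1  2  3  4  5  6  7  8  9
g(k):  0  0  0  1  1  1  0  2  2  1
So g(9) = 1.
The value of a disjunctive sum is the nim-sum of the parts.
Combined value = 4 XOR 1 = 5.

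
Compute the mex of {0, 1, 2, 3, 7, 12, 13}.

The values 0, 1, 2, 3 are all present; 4 is the first non-negative integer missing from the set.

4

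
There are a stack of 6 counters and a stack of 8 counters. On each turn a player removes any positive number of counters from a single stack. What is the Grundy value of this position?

14

Compute the nim-sum pairwise:
6 ^ 8 = 14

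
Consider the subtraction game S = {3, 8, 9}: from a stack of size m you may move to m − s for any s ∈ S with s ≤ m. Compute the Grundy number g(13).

0

Build the Grundy sequence with g(k) = mex{g(k−s) : s ∈ {3, 8, 9}, s ≤ k}:
k:     0  1  2  3  4  5  6  7  8  9 10 11 12 13
g(k):  0  0  0  1  1  1  0  0  2  1  1  3  0  0
So g(13) = 0.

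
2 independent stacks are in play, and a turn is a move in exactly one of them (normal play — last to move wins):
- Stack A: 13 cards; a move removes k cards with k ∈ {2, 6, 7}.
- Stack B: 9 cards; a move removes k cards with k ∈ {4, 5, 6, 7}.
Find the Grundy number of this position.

For stack A, compute g(0), g(1), … with moves {2, 6, 7}:
k:     0  1  2  3  4  5  6  7  8  9 10 11 12 13
g(k):  0  0  1  1  0  0  1  1  2  0  3  1  2  0
So g(13) = 0.
Grundy values for stack B (subtraction set {4, 5, 6, 7}):
k:     0  1  2  3  4  5  6  7  8  9
g(k):  0  0  0  0  1  1  1  1  2  2
So g(9) = 2.
The value of a disjunctive sum is the nim-sum of the parts.
Combined value = 0 ⊕ 2 = 2.

2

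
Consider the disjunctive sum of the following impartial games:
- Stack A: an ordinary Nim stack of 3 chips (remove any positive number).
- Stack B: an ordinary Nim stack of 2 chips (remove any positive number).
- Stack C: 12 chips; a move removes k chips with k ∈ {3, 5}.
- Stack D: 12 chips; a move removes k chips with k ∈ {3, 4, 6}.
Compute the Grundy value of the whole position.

1

Stack A is a plain Nim stack of size 3, so its Grundy value is 3.
Stack B is a plain Nim stack of size 2, so its Grundy value is 2.
For stack C, compute g(0), g(1), … with moves {3, 5}:
k:     0  1  2  3  4  5  6  7  8  9 10 11 12
g(k):  0  0  0  1  1  1  2  2  0  0  0  1  1
So g(12) = 1.
For stack D, compute g(0), g(1), … with moves {3, 4, 6}:
k:     0  1  2  3  4  5  6  7  8  9 10 11 12
g(k):  0  0  0  1  1  1  2  2  2  0  0  0  1
So g(12) = 1.
The value of a disjunctive sum is the nim-sum of the parts.
Combined value = 3 ⊕ 2 ⊕ 1 ⊕ 1 = 1.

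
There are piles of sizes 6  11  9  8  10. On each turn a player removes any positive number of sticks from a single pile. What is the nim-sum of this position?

6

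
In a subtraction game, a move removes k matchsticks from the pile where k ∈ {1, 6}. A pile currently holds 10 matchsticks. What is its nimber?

Grundy values for subtraction set {1, 6}:
k:     0  1  2  3  4  5  6  7  8  9 10
g(k):  0  1  0  1  0  1  2  0  1  0  1
So g(10) = 1.

1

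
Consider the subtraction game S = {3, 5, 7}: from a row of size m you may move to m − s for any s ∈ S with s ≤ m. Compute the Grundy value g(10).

0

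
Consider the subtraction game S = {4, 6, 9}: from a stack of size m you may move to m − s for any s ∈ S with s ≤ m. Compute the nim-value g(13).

Build the Grundy sequence with g(k) = mex{g(k−s) : s ∈ {4, 6, 9}, s ≤ k}:
k:     0  1  2  3  4  5  6  7  8  9 10 11 12 13
g(k):  0  0  0  0  1  1  1  1  2  2  2  2  3  0
So g(13) = 0.

0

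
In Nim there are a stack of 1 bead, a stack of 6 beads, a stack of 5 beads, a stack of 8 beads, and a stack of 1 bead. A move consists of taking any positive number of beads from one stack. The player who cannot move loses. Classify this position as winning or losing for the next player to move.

Winning position

Nim-sum: 1 XOR 6 XOR 5 XOR 8 XOR 1 = 11.
The nim-sum is 11 ≠ 0, so this is an N-position: the player to move can win.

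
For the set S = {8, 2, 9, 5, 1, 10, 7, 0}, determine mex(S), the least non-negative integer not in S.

3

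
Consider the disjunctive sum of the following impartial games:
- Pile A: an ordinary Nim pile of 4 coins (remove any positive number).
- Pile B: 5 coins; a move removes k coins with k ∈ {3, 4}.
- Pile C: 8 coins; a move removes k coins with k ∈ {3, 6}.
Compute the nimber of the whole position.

Pile A is a plain Nim pile of size 4, so its Grundy value is 4.
For pile B, compute g(0), g(1), … with moves {3, 4}:
k:     0  1  2  3  4  5
g(k):  0  0  0  1  1  1
So g(5) = 1.
Build the Grundy sequence for pile C with g(k) = mex{g(k−s) : s ∈ {3, 6}, s ≤ k}:
k:     0  1  2  3  4  5  6  7  8
g(k):  0  0  0  1  1  1  2  2  2
So g(8) = 2.
The value of a disjunctive sum is the nim-sum of the parts.
Combined value = 4 ⊕ 1 ⊕ 2 = 7.

7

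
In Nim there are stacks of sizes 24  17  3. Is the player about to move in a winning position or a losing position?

Bitwise XOR of the heap sizes:
  11000  (24)
  10001  (17)
  00011  (3)
  -----
  01010  (10)
The nim-sum is 10 ≠ 0, so this is an N-position: the player to move can win.

Winning position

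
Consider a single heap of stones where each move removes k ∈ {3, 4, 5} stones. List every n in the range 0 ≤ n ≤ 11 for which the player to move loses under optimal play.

0, 1, 2, 8, 9, 10

Compute g(0), g(1), … for moves {3, 4, 5}:
g(0) = mex{} = 0
g(1) = mex{} = 0
g(2) = mex{} = 0
g(3) = mex{0} = 1
g(4) = mex{0} = 1
g(5) = mex{0} = 1
g(6) = mex{0,1} = 2
g(7) = mex{0,1} = 2
g(8) = mex{1} = 0
g(9) = mex{1,2} = 0
g(10) = mex{1,2} = 0
g(11) = mex{0,2} = 1
The P-positions (g = 0) in 0..11 are 0, 1, 2, 8, 9, 10.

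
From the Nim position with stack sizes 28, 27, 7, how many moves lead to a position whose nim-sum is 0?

0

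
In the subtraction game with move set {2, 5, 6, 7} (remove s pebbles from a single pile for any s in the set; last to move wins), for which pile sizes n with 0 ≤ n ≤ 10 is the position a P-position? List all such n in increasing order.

0, 1, 4

Grundy values for subtraction set {2, 5, 6, 7}:
g(0) = mex{} = 0
g(1) = mex{} = 0
g(2) = mex{0} = 1
g(3) = mex{0} = 1
g(4) = mex{1} = 0
g(5) = mex{0,1} = 2
g(6) = mex{0} = 1
g(7) = mex{0,1,2} = 3
g(8) = mex{0,1} = 2
g(9) = mex{0,1,3} = 2
g(10) = mex{0,1,2} = 3
The P-positions (g = 0) in 0..10 are 0, 1, 4.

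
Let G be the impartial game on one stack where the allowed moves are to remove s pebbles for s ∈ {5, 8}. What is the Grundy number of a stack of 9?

Build the Grundy sequence with g(k) = mex{g(k−s) : s ∈ {5, 8}, s ≤ k}:
g(0) = mex{} = 0
g(1) = mex{} = 0
g(2) = mex{} = 0
g(3) = mex{} = 0
g(4) = mex{} = 0
g(5) = mex{0} = 1
g(6) = mex{0} = 1
g(7) = mex{0} = 1
g(8) = mex{0} = 1
g(9) = mex{0} = 1
So g(9) = 1.

1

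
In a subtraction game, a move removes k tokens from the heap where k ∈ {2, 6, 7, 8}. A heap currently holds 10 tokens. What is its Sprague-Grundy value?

Build the Grundy sequence with g(k) = mex{g(k−s) : s ∈ {2, 6, 7, 8}, s ≤ k}:
k:     0  1  2  3  4  5  6  7  8  9 10
g(k):  0  0  1  1  0  0  1  1  2  2  3
So g(10) = 3.

3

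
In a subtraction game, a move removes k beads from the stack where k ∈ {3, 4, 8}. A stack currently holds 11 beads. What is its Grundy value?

3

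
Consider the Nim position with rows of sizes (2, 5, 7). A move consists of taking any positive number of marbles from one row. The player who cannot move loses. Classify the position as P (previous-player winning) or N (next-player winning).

P-position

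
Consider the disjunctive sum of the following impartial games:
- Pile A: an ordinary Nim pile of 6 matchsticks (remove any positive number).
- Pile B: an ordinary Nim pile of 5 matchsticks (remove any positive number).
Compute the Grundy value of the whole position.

Pile A is a plain Nim pile of size 6, so its Grundy value is 6.
Pile B is a plain Nim pile of size 5, so its Grundy value is 5.
By the Sprague-Grundy theorem, the Grundy value of a sum of independent games is the XOR of the component values.
Combined value = 6 ⊕ 5 = 3.

3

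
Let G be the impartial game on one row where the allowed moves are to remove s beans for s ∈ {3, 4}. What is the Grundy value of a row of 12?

1

Grundy values for subtraction set {3, 4}:
g(0) = mex{} = 0
g(1) = mex{} = 0
g(2) = mex{} = 0
g(3) = mex{0} = 1
g(4) = mex{0} = 1
g(5) = mex{0} = 1
g(6) = mex{0,1} = 2
g(7) = mex{1} = 0
g(8) = mex{1} = 0
g(9) = mex{1,2} = 0
g(10) = mex{0,2} = 1
g(11) = mex{0} = 1
g(12) = mex{0} = 1
So g(12) = 1.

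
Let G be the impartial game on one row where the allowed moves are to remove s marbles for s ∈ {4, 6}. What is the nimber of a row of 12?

Compute g(0), g(1), … for moves {4, 6}:
k:     0  1  2  3  4  5  6  7  8  9 10 11 12
g(k):  0  0  0  0  1  1  1  1  2  2  0  0  0
So g(12) = 0.

0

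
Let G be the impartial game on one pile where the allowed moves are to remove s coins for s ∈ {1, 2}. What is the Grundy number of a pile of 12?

Build the Grundy sequence with g(k) = mex{g(k−s) : s ∈ {1, 2}, s ≤ k}:
k:     0  1  2  3  4  5  6  7  8  9 10 11 12
g(k):  0  1  2  0  1  2  0  1  2  0  1  2  0
So g(12) = 0.

0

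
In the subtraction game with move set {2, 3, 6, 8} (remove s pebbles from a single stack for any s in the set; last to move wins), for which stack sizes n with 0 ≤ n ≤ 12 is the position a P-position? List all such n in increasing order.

0, 1, 5, 10

Compute g(0), g(1), … for moves {2, 3, 6, 8}:
g(0) = mex{} = 0
g(1) = mex{} = 0
g(2) = mex{0} = 1
g(3) = mex{0} = 1
g(4) = mex{0,1} = 2
g(5) = mex{1} = 0
g(6) = mex{0,1,2} = 3
g(7) = mex{0,2} = 1
g(8) = mex{0,1,3} = 2
g(9) = mex{0,1,3} = 2
g(10) = mex{1,2} = 0
g(11) = mex{0,1,2} = 3
g(12) = mex{0,2,3} = 1
The P-positions (g = 0) in 0..12 are 0, 1, 5, 10.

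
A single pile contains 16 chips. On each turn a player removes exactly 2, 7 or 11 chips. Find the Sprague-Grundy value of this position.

Build the Grundy sequence with g(k) = mex{g(k−s) : s ∈ {2, 7, 11}, s ≤ k}:
k:     0  1  2  3  4  5  6  7  8  9 10 11 12 13 14 15 16
g(k):  0  0  1  1  0  0  1  1  2  0  0  1  1  0  0  1  1
So g(16) = 1.

1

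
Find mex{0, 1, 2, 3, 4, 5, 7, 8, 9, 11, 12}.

The values 0, 1, 2, 3, 4, 5 are all present; 6 is the first non-negative integer missing from the set.

6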